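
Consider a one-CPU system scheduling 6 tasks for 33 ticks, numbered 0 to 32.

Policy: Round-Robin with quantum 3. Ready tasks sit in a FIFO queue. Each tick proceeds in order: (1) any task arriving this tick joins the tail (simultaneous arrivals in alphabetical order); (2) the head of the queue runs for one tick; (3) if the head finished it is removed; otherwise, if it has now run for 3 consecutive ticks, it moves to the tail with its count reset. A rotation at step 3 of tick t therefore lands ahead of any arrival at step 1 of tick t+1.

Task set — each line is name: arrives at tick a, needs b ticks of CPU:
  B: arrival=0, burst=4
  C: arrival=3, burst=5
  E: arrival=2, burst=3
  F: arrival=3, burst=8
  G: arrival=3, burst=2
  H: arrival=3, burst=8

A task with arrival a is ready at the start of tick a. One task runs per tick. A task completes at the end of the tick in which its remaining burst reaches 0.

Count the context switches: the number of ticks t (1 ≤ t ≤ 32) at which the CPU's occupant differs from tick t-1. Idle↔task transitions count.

context switches = 12

t=0: queue=[B] q_used=0 → run B
t=1: queue=[B] q_used=1 → run B
t=2: queue=[B,E] q_used=2 → run B
t=3: queue=[E,B,C,F,G,H] q_used=0 → run E
t=4: queue=[E,B,C,F,G,H] q_used=1 → run E
t=5: queue=[E,B,C,F,G,H] q_used=2 → run E
t=6: queue=[B,C,F,G,H] q_used=0 → run B
t=7: queue=[C,F,G,H] q_used=0 → run C
t=8: queue=[C,F,G,H] q_used=1 → run C
t=9: queue=[C,F,G,H] q_used=2 → run C
t=10: queue=[F,G,H,C] q_used=0 → run F
t=11: queue=[F,G,H,C] q_used=1 → run F
t=12: queue=[F,G,H,C] q_used=2 → run F
t=13: queue=[G,H,C,F] q_used=0 → run G
t=14: queue=[G,H,C,F] q_used=1 → run G
t=15: queue=[H,C,F] q_used=0 → run H
t=16: queue=[H,C,F] q_used=1 → run H
t=17: queue=[H,C,F] q_used=2 → run H
t=18: queue=[C,F,H] q_used=0 → run C
t=19: queue=[C,F,H] q_used=1 → run C
t=20: queue=[F,H] q_used=0 → run F
t=21: queue=[F,H] q_used=1 → run F
t=22: queue=[F,H] q_used=2 → run F
t=23: queue=[H,F] q_used=0 → run H
t=24: queue=[H,F] q_used=1 → run H
t=25: queue=[H,F] q_used=2 → run H
t=26: queue=[F,H] q_used=0 → run F
t=27: queue=[F,H] q_used=1 → run F
t=28: queue=[H] q_used=0 → run H
t=29: queue=[H] q_used=1 → run H
t=30: (idle)
t=31: (idle)
t=32: (idle)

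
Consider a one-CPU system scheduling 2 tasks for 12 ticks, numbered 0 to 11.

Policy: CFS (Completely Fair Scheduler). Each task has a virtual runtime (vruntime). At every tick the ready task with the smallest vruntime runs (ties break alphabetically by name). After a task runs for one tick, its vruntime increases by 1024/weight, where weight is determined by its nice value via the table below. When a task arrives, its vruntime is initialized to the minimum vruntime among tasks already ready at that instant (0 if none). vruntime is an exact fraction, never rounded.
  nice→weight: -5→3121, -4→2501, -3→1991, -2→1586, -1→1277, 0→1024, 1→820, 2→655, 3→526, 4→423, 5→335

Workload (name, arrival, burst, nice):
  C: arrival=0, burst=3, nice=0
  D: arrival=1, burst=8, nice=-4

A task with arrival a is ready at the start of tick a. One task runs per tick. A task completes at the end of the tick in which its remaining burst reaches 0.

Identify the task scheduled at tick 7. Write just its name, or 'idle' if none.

t=0: vr[C=0] → run C
t=1: vr[C=1 D=1] → run C
t=2: vr[C=2 D=1] → run D
t=3: vr[C=2 D=3525/2501] → run D
t=4: vr[C=2 D=4549/2501] → run D
t=5: vr[C=2 D=5573/2501] → run C
t=6: vr[D=5573/2501] → run D
t=7: vr[D=6597/2501] → run D
t=8: vr[D=7621/2501] → run D
t=9: vr[D=8645/2501] → run D
t=10: vr[D=9669/2501] → run D
t=11: (idle)

running at tick 7 = D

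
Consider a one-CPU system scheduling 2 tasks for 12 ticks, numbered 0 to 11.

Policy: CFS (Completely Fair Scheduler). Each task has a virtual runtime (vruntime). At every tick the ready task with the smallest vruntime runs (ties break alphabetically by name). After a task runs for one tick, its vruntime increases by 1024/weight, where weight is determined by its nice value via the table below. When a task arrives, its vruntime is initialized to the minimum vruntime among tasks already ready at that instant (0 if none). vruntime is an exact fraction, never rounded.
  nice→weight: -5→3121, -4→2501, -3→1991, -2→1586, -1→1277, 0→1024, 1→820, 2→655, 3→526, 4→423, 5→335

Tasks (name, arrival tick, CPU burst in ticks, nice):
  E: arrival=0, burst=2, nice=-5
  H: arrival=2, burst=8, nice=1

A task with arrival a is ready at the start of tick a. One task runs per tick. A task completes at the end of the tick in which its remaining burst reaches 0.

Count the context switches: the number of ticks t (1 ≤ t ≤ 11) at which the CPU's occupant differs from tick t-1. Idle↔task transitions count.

context switches = 2

t=0: vr[E=0] → run E
t=1: vr[E=1024/3121] → run E
t=2: vr[H=0] → run H
t=3: vr[H=256/205] → run H
t=4: vr[H=512/205] → run H
t=5: vr[H=768/205] → run H
t=6: vr[H=1024/205] → run H
t=7: vr[H=256/41] → run H
t=8: vr[H=1536/205] → run H
t=9: vr[H=1792/205] → run H
t=10: (idle)
t=11: (idle)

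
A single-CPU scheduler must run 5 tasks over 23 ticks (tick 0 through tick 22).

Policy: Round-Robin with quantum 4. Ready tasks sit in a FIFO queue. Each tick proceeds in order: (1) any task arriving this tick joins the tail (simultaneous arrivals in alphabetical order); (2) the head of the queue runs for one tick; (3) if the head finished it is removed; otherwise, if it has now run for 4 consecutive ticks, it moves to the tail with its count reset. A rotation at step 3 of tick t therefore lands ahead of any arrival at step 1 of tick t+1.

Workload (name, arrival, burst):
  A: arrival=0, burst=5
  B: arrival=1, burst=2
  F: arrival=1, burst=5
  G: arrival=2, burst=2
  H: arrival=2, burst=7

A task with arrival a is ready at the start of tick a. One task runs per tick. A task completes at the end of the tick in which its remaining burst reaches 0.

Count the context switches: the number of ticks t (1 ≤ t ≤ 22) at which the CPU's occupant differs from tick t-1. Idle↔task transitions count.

context switches = 8

t=0: queue=[A] q_used=0 → run A
t=1: queue=[A,B,F] q_used=1 → run A
t=2: queue=[A,B,F,G,H] q_used=2 → run A
t=3: queue=[A,B,F,G,H] q_used=3 → run A
t=4: queue=[B,F,G,H,A] q_used=0 → run B
t=5: queue=[B,F,G,H,A] q_used=1 → run B
t=6: queue=[F,G,H,A] q_used=0 → run F
t=7: queue=[F,G,H,A] q_used=1 → run F
t=8: queue=[F,G,H,A] q_used=2 → run F
t=9: queue=[F,G,H,A] q_used=3 → run F
t=10: queue=[G,H,A,F] q_used=0 → run G
t=11: queue=[G,H,A,F] q_used=1 → run G
t=12: queue=[H,A,F] q_used=0 → run H
t=13: queue=[H,A,F] q_used=1 → run H
t=14: queue=[H,A,F] q_used=2 → run H
t=15: queue=[H,A,F] q_used=3 → run H
t=16: queue=[A,F,H] q_used=0 → run A
t=17: queue=[F,H] q_used=0 → run F
t=18: queue=[H] q_used=0 → run H
t=19: queue=[H] q_used=1 → run H
t=20: queue=[H] q_used=2 → run H
t=21: (idle)
t=22: (idle)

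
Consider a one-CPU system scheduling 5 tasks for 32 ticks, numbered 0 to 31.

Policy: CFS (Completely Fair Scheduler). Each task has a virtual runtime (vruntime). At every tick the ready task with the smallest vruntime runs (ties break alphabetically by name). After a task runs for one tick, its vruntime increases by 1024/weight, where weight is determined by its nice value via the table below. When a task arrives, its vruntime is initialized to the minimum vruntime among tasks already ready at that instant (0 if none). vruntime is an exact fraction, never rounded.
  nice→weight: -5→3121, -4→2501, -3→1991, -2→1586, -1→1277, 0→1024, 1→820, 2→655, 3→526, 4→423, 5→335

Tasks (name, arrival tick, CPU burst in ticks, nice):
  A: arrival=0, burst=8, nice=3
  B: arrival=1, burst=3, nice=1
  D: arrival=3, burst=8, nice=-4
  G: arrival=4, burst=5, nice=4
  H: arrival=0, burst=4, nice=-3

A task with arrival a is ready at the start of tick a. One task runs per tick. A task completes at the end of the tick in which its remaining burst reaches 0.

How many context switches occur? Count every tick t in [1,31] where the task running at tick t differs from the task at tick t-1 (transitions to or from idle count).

context switches = 25

t=0: vr[A=0 H=0] → run A
t=1: vr[A=512/263 B=0 H=0] → run B
t=2: vr[A=512/263 B=256/205 H=0] → run H
t=3: vr[A=512/263 B=256/205 D=1024/1991 H=1024/1991] → run D
t=4: vr[A=512/263 B=256/205 D=4599808/4979491 G=1024/1991 H=1024/1991] → run G
t=5: vr[A=512/263 B=256/205 D=4599808/4979491 G=2471936/842193 H=1024/1991] → run H
t=6: vr[A=512/263 B=256/205 D=4599808/4979491 G=2471936/842193 H=2048/1991] → run D
t=7: vr[A=512/263 B=256/205 D=6638592/4979491 G=2471936/842193 H=2048/1991] → run H
t=8: vr[A=512/263 B=256/205 D=6638592/4979491 G=2471936/842193 H=3072/1991] → run B
t=9: vr[A=512/263 B=512/205 D=6638592/4979491 G=2471936/842193 H=3072/1991] → run D
t=10: vr[A=512/263 B=512/205 D=8677376/4979491 G=2471936/842193 H=3072/1991] → run H
t=11: vr[A=512/263 B=512/205 D=8677376/4979491 G=2471936/842193] → run D
t=12: vr[A=512/263 B=512/205 D=10716160/4979491 G=2471936/842193] → run A
t=13: vr[A=1024/263 B=512/205 D=10716160/4979491 G=2471936/842193] → run D
t=14: vr[A=1024/263 B=512/205 D=12754944/4979491 G=2471936/842193] → run B
t=15: vr[A=1024/263 D=12754944/4979491 G=2471936/842193] → run D
t=16: vr[A=1024/263 D=14793728/4979491 G=2471936/842193] → run G
t=17: vr[A=1024/263 D=14793728/4979491 G=4510720/842193] → run D
t=18: vr[A=1024/263 D=16832512/4979491 G=4510720/842193] → run D
t=19: vr[A=1024/263 G=4510720/842193] → run A
t=20: vr[A=1536/263 G=4510720/842193] → run G
t=21: vr[A=1536/263 G=2183168/280731] → run A
t=22: vr[A=2048/263 G=2183168/280731] → run G
t=23: vr[A=2048/263 G=8588288/842193] → run A
t=24: vr[A=2560/263 G=8588288/842193] → run A
t=25: vr[A=3072/263 G=8588288/842193] → run G
t=26: vr[A=3072/263] → run A
t=27: vr[A=3584/263] → run A
t=28: (idle)
t=29: (idle)
t=30: (idle)
t=31: (idle)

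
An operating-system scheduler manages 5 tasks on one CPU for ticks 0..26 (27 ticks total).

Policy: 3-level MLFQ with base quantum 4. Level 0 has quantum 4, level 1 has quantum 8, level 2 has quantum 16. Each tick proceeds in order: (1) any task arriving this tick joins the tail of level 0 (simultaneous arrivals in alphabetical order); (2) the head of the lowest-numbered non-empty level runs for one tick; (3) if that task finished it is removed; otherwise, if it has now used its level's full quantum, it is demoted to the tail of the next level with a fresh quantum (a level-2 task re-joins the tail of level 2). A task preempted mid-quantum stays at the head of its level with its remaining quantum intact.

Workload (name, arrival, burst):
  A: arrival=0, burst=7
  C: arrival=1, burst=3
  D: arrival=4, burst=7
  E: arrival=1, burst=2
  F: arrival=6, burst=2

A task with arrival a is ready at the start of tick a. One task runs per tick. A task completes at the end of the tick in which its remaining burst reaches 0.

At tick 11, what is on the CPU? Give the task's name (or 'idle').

t=0: L0/L1/L2 = A/-/- → run A
t=1: L0/L1/L2 = ACE/-/- → run A
t=2: L0/L1/L2 = ACE/-/- → run A
t=3: L0/L1/L2 = ACE/-/- → run A
t=4: L0/L1/L2 = CED/A/- → run C
t=5: L0/L1/L2 = CED/A/- → run C
t=6: L0/L1/L2 = CEDF/A/- → run C
t=7: L0/L1/L2 = EDF/A/- → run E
t=8: L0/L1/L2 = EDF/A/- → run E
t=9: L0/L1/L2 = DF/A/- → run D
t=10: L0/L1/L2 = DF/A/- → run D
t=11: L0/L1/L2 = DF/A/- → run D
t=12: L0/L1/L2 = DF/A/- → run D
t=13: L0/L1/L2 = F/AD/- → run F
t=14: L0/L1/L2 = F/AD/- → run F
t=15: L0/L1/L2 = -/AD/- → run A
t=16: L0/L1/L2 = -/AD/- → run A
t=17: L0/L1/L2 = -/AD/- → run A
t=18: L0/L1/L2 = -/D/- → run D
t=19: L0/L1/L2 = -/D/- → run D
t=20: L0/L1/L2 = -/D/- → run D
t=21: (idle)
t=22: (idle)
t=23: (idle)
t=24: (idle)
t=25: (idle)
t=26: (idle)

running at tick 11 = D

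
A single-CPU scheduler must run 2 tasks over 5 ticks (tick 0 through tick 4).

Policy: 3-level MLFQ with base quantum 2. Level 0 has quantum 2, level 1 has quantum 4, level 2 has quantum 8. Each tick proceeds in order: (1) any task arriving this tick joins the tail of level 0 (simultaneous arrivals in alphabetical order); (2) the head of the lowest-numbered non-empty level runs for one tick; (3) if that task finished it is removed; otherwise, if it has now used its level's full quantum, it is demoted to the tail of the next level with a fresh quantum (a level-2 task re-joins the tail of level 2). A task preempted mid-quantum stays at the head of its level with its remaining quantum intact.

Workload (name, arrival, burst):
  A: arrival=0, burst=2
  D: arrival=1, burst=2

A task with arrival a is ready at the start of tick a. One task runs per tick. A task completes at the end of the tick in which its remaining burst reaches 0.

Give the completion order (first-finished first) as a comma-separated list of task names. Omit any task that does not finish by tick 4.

t=0: L0/L1/L2 = A/-/- → run A
t=1: L0/L1/L2 = AD/-/- → run A
t=2: L0/L1/L2 = D/-/- → run D
t=3: L0/L1/L2 = D/-/- → run D
t=4: (idle)

completion order = A, D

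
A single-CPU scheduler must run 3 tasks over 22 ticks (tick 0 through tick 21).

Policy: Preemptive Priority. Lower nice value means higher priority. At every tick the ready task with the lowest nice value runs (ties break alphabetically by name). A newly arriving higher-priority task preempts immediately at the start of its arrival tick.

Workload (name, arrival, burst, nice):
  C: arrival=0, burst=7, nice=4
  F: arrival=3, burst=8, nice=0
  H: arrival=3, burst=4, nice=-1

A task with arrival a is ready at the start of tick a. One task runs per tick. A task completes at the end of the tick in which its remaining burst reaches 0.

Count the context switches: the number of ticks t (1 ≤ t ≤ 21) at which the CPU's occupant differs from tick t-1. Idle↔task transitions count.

context switches = 4

t=0: ready={C} → run C
t=1: ready={C} → run C
t=2: ready={C} → run C
t=3: ready={C,F,H} → run H
t=4: ready={C,F,H} → run H
t=5: ready={C,F,H} → run H
t=6: ready={C,F,H} → run H
t=7: ready={C,F} → run F
t=8: ready={C,F} → run F
t=9: ready={C,F} → run F
t=10: ready={C,F} → run F
t=11: ready={C,F} → run F
t=12: ready={C,F} → run F
t=13: ready={C,F} → run F
t=14: ready={C,F} → run F
t=15: ready={C} → run C
t=16: ready={C} → run C
t=17: ready={C} → run C
t=18: ready={C} → run C
t=19: (idle)
t=20: (idle)
t=21: (idle)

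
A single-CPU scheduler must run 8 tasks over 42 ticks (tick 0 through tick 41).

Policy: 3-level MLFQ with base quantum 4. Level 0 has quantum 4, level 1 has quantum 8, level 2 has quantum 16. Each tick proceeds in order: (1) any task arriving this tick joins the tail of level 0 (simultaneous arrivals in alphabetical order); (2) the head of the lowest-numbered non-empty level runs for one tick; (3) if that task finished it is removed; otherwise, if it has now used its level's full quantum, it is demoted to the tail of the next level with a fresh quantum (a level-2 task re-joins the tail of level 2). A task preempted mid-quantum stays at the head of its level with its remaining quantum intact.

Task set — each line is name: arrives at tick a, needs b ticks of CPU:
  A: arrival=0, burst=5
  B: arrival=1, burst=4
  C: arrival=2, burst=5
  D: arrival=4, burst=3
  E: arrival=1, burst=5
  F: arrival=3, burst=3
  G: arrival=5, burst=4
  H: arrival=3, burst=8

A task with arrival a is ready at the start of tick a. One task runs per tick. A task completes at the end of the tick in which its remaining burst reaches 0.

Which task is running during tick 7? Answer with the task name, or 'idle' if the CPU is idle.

running at tick 7 = B

t=0: L0/L1/L2 = A/-/- → run A
t=1: L0/L1/L2 = ABE/-/- → run A
t=2: L0/L1/L2 = ABEC/-/- → run A
t=3: L0/L1/L2 = ABECFH/-/- → run A
t=4: L0/L1/L2 = BECFHD/A/- → run B
t=5: L0/L1/L2 = BECFHDG/A/- → run B
t=6: L0/L1/L2 = BECFHDG/A/- → run B
t=7: L0/L1/L2 = BECFHDG/A/- → run B
t=8: L0/L1/L2 = ECFHDG/A/- → run E
t=9: L0/L1/L2 = ECFHDG/A/- → run E
t=10: L0/L1/L2 = ECFHDG/A/- → run E
t=11: L0/L1/L2 = ECFHDG/A/- → run E
t=12: L0/L1/L2 = CFHDG/AE/- → run C
t=13: L0/L1/L2 = CFHDG/AE/- → run C
t=14: L0/L1/L2 = CFHDG/AE/- → run C
t=15: L0/L1/L2 = CFHDG/AE/- → run C
t=16: L0/L1/L2 = FHDG/AEC/- → run F
t=17: L0/L1/L2 = FHDG/AEC/- → run F
t=18: L0/L1/L2 = FHDG/AEC/- → run F
t=19: L0/L1/L2 = HDG/AEC/- → run H
t=20: L0/L1/L2 = HDG/AEC/- → run H
t=21: L0/L1/L2 = HDG/AEC/- → run H
t=22: L0/L1/L2 = HDG/AEC/- → run H
t=23: L0/L1/L2 = DG/AECH/- → run D
t=24: L0/L1/L2 = DG/AECH/- → run D
t=25: L0/L1/L2 = DG/AECH/- → run D
t=26: L0/L1/L2 = G/AECH/- → run G
t=27: L0/L1/L2 = G/AECH/- → run G
t=28: L0/L1/L2 = G/AECH/- → run G
t=29: L0/L1/L2 = G/AECH/- → run G
t=30: L0/L1/L2 = -/AECH/- → run A
t=31: L0/L1/L2 = -/ECH/- → run E
t=32: L0/L1/L2 = -/CH/- → run C
t=33: L0/L1/L2 = -/H/- → run H
t=34: L0/L1/L2 = -/H/- → run H
t=35: L0/L1/L2 = -/H/- → run H
t=36: L0/L1/L2 = -/H/- → run H
t=37: (idle)
t=38: (idle)
t=39: (idle)
t=40: (idle)
t=41: (idle)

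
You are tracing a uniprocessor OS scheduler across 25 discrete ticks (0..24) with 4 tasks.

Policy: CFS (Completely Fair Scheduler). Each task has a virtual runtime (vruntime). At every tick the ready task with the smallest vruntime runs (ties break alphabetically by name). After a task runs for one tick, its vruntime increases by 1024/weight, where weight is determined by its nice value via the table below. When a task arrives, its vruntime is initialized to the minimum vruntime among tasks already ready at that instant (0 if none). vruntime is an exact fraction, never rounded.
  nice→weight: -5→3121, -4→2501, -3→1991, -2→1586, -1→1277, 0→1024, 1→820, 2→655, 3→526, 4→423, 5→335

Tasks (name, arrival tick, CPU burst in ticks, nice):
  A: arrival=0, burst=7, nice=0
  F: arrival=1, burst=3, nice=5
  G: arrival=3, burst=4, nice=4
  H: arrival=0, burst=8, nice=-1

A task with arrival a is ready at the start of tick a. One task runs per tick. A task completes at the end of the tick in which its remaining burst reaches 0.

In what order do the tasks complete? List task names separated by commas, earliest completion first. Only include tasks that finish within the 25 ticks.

t=0: vr[A=0 H=0] → run A
t=1: vr[A=1 F=0 H=0] → run F
t=2: vr[A=1 F=1024/335 H=0] → run H
t=3: vr[A=1 F=1024/335 G=1024/1277 H=1024/1277] → run G
t=4: vr[A=1 F=1024/335 G=1740800/540171 H=1024/1277] → run H
t=5: vr[A=1 F=1024/335 G=1740800/540171 H=2048/1277] → run A
t=6: vr[A=2 F=1024/335 G=1740800/540171 H=2048/1277] → run H
t=7: vr[A=2 F=1024/335 G=1740800/540171 H=3072/1277] → run A
t=8: vr[A=3 F=1024/335 G=1740800/540171 H=3072/1277] → run H
t=9: vr[A=3 F=1024/335 G=1740800/540171 H=4096/1277] → run A
t=10: vr[A=4 F=1024/335 G=1740800/540171 H=4096/1277] → run F
t=11: vr[A=4 F=2048/335 G=1740800/540171 H=4096/1277] → run H
t=12: vr[A=4 F=2048/335 G=1740800/540171 H=5120/1277] → run G
t=13: vr[A=4 F=2048/335 G=3048448/540171 H=5120/1277] → run A
t=14: vr[A=5 F=2048/335 G=3048448/540171 H=5120/1277] → run H
t=15: vr[A=5 F=2048/335 G=3048448/540171 H=6144/1277] → run H
t=16: vr[A=5 F=2048/335 G=3048448/540171 H=7168/1277] → run A
t=17: vr[A=6 F=2048/335 G=3048448/540171 H=7168/1277] → run H
t=18: vr[A=6 F=2048/335 G=3048448/540171] → run G
t=19: vr[A=6 F=2048/335 G=1452032/180057] → run A
t=20: vr[F=2048/335 G=1452032/180057] → run F
t=21: vr[G=1452032/180057] → run G
t=22: (idle)
t=23: (idle)
t=24: (idle)

completion order = H, A, F, G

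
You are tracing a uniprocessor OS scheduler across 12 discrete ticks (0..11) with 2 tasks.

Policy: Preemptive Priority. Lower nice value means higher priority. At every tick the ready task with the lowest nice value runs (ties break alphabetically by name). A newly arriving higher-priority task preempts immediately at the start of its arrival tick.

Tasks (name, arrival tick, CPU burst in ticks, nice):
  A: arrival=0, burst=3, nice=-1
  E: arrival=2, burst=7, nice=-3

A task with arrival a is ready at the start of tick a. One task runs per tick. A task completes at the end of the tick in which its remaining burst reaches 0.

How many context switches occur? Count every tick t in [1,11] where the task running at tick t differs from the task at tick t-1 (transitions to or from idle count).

context switches = 3

t=0: ready={A} → run A
t=1: ready={A} → run A
t=2: ready={A,E} → run E
t=3: ready={A,E} → run E
t=4: ready={A,E} → run E
t=5: ready={A,E} → run E
t=6: ready={A,E} → run E
t=7: ready={A,E} → run E
t=8: ready={A,E} → run E
t=9: ready={A} → run A
t=10: (idle)
t=11: (idle)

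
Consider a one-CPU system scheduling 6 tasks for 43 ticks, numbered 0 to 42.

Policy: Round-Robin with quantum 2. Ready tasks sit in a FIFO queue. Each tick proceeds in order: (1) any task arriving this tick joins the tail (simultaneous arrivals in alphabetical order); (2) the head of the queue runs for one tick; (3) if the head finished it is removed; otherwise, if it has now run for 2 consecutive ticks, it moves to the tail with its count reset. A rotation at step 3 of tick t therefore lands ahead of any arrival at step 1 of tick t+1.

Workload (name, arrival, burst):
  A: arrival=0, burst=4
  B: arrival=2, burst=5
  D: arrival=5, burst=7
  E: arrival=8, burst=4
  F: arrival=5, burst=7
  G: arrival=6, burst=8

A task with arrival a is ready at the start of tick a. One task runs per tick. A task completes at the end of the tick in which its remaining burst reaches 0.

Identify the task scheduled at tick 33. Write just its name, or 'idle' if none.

t=0: queue=[A] q_used=0 → run A
t=1: queue=[A] q_used=1 → run A
t=2: queue=[A,B] q_used=0 → run A
t=3: queue=[A,B] q_used=1 → run A
t=4: queue=[B] q_used=0 → run B
t=5: queue=[B,D,F] q_used=1 → run B
t=6: queue=[D,F,B,G] q_used=0 → run D
t=7: queue=[D,F,B,G] q_used=1 → run D
t=8: queue=[F,B,G,D,E] q_used=0 → run F
t=9: queue=[F,B,G,D,E] q_used=1 → run F
t=10: queue=[B,G,D,E,F] q_used=0 → run B
t=11: queue=[B,G,D,E,F] q_used=1 → run B
t=12: queue=[G,D,E,F,B] q_used=0 → run G
t=13: queue=[G,D,E,F,B] q_used=1 → run G
t=14: queue=[D,E,F,B,G] q_used=0 → run D
t=15: queue=[D,E,F,B,G] q_used=1 → run D
t=16: queue=[E,F,B,G,D] q_used=0 → run E
t=17: queue=[E,F,B,G,D] q_used=1 → run E
t=18: queue=[F,B,G,D,E] q_used=0 → run F
t=19: queue=[F,B,G,D,E] q_used=1 → run F
t=20: queue=[B,G,D,E,F] q_used=0 → run B
t=21: queue=[G,D,E,F] q_used=0 → run G
t=22: queue=[G,D,E,F] q_used=1 → run G
t=23: queue=[D,E,F,G] q_used=0 → run D
t=24: queue=[D,E,F,G] q_used=1 → run D
t=25: queue=[E,F,G,D] q_used=0 → run E
t=26: queue=[E,F,G,D] q_used=1 → run E
t=27: queue=[F,G,D] q_used=0 → run F
t=28: queue=[F,G,D] q_used=1 → run F
t=29: queue=[G,D,F] q_used=0 → run G
t=30: queue=[G,D,F] q_used=1 → run G
t=31: queue=[D,F,G] q_used=0 → run D
t=32: queue=[F,G] q_used=0 → run F
t=33: queue=[G] q_used=0 → run G
t=34: queue=[G] q_used=1 → run G
t=35: (idle)
t=36: (idle)
t=37: (idle)
t=38: (idle)
t=39: (idle)
t=40: (idle)
t=41: (idle)
t=42: (idle)

running at tick 33 = G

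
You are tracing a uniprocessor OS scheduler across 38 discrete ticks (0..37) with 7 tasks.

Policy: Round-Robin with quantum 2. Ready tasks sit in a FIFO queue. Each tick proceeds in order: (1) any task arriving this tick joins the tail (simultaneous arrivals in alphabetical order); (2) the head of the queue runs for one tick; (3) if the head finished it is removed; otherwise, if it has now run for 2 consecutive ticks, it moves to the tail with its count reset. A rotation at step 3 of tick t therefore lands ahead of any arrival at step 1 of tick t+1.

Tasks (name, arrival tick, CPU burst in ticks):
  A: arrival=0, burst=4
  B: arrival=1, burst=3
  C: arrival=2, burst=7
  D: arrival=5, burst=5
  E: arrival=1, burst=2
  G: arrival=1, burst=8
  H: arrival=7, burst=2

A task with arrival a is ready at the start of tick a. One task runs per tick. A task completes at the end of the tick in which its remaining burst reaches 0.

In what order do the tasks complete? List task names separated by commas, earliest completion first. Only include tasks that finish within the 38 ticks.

t=0: queue=[A] q_used=0 → run A
t=1: queue=[A,B,E,G] q_used=1 → run A
t=2: queue=[B,E,G,A,C] q_used=0 → run B
t=3: queue=[B,E,G,A,C] q_used=1 → run B
t=4: queue=[E,G,A,C,B] q_used=0 → run E
t=5: queue=[E,G,A,C,B,D] q_used=1 → run E
t=6: queue=[G,A,C,B,D] q_used=0 → run G
t=7: queue=[G,A,C,B,D,H] q_used=1 → run G
t=8: queue=[A,C,B,D,H,G] q_used=0 → run A
t=9: queue=[A,C,B,D,H,G] q_used=1 → run A
t=10: queue=[C,B,D,H,G] q_used=0 → run C
t=11: queue=[C,B,D,H,G] q_used=1 → run C
t=12: queue=[B,D,H,G,C] q_used=0 → run B
t=13: queue=[D,H,G,C] q_used=0 → run D
t=14: queue=[D,H,G,C] q_used=1 → run D
t=15: queue=[H,G,C,D] q_used=0 → run H
t=16: queue=[H,G,C,D] q_used=1 → run H
t=17: queue=[G,C,D] q_used=0 → run G
t=18: queue=[G,C,D] q_used=1 → run G
t=19: queue=[C,D,G] q_used=0 → run C
t=20: queue=[C,D,G] q_used=1 → run C
t=21: queue=[D,G,C] q_used=0 → run D
t=22: queue=[D,G,C] q_used=1 → run D
t=23: queue=[G,C,D] q_used=0 → run G
t=24: queue=[G,C,D] q_used=1 → run G
t=25: queue=[C,D,G] q_used=0 → run C
t=26: queue=[C,D,G] q_used=1 → run C
t=27: queue=[D,G,C] q_used=0 → run D
t=28: queue=[G,C] q_used=0 → run G
t=29: queue=[G,C] q_used=1 → run G
t=30: queue=[C] q_used=0 → run C
t=31: (idle)
t=32: (idle)
t=33: (idle)
t=34: (idle)
t=35: (idle)
t=36: (idle)
t=37: (idle)

completion order = E, A, B, H, D, G, C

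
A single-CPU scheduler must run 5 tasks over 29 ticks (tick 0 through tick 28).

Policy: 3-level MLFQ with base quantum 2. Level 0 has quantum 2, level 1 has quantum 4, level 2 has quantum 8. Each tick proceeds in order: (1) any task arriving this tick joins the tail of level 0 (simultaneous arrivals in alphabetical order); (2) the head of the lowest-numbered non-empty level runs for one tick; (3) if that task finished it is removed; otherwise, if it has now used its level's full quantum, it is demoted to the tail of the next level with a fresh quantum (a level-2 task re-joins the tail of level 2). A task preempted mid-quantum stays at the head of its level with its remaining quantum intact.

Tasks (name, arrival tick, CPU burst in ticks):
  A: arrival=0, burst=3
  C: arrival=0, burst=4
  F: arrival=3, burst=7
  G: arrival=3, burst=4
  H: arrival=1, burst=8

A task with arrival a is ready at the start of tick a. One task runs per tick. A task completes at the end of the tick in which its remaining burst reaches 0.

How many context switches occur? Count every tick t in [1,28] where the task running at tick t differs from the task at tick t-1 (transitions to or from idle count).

t=0: L0/L1/L2 = AC/-/- → run A
t=1: L0/L1/L2 = ACH/-/- → run A
t=2: L0/L1/L2 = CH/A/- → run C
t=3: L0/L1/L2 = CHFG/A/- → run C
t=4: L0/L1/L2 = HFG/AC/- → run H
t=5: L0/L1/L2 = HFG/AC/- → run H
t=6: L0/L1/L2 = FG/ACH/- → run F
t=7: L0/L1/L2 = FG/ACH/- → run F
t=8: L0/L1/L2 = G/ACHF/- → run G
t=9: L0/L1/L2 = G/ACHF/- → run G
t=10: L0/L1/L2 = -/ACHFG/- → run A
t=11: L0/L1/L2 = -/CHFG/- → run C
t=12: L0/L1/L2 = -/CHFG/- → run C
t=13: L0/L1/L2 = -/HFG/- → run H
t=14: L0/L1/L2 = -/HFG/- → run H
t=15: L0/L1/L2 = -/HFG/- → run H
t=16: L0/L1/L2 = -/HFG/- → run H
t=17: L0/L1/L2 = -/FG/H → run F
t=18: L0/L1/L2 = -/FG/H → run F
t=19: L0/L1/L2 = -/FG/H → run F
t=20: L0/L1/L2 = -/FG/H → run F
t=21: L0/L1/L2 = -/G/HF → run G
t=22: L0/L1/L2 = -/G/HF → run G
t=23: L0/L1/L2 = -/-/HF → run H
t=24: L0/L1/L2 = -/-/HF → run H
t=25: L0/L1/L2 = -/-/F → run F
t=26: (idle)
t=27: (idle)
t=28: (idle)

context switches = 12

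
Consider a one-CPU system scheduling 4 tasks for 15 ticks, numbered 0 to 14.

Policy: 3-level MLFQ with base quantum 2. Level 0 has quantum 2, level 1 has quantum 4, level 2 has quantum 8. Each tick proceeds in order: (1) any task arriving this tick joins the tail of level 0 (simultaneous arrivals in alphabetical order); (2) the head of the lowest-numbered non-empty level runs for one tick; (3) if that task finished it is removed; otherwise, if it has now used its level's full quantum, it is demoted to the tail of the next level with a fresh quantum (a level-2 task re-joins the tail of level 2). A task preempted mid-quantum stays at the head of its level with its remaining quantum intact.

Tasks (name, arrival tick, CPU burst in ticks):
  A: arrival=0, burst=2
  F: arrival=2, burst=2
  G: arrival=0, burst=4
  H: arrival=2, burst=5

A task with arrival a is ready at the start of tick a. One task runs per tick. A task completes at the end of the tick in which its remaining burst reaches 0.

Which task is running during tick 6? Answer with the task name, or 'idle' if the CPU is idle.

running at tick 6 = H

t=0: L0/L1/L2 = AG/-/- → run A
t=1: L0/L1/L2 = AG/-/- → run A
t=2: L0/L1/L2 = GFH/-/- → run G
t=3: L0/L1/L2 = GFH/-/- → run G
t=4: L0/L1/L2 = FH/G/- → run F
t=5: L0/L1/L2 = FH/G/- → run F
t=6: L0/L1/L2 = H/G/- → run H
t=7: L0/L1/L2 = H/G/- → run H
t=8: L0/L1/L2 = -/GH/- → run G
t=9: L0/L1/L2 = -/GH/- → run G
t=10: L0/L1/L2 = -/H/- → run H
t=11: L0/L1/L2 = -/H/- → run H
t=12: L0/L1/L2 = -/H/- → run H
t=13: (idle)
t=14: (idle)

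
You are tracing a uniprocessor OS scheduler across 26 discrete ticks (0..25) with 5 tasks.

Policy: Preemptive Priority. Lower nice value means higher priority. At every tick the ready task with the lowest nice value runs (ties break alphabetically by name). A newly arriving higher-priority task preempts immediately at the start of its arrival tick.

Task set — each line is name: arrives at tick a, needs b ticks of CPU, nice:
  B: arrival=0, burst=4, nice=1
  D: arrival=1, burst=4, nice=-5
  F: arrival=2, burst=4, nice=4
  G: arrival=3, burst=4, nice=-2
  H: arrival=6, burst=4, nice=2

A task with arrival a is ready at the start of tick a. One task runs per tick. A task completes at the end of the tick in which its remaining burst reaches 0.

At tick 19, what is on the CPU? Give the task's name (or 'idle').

running at tick 19 = F

t=0: ready={B} → run B
t=1: ready={B,D} → run D
t=2: ready={B,D,F} → run D
t=3: ready={B,D,F,G} → run D
t=4: ready={B,D,F,G} → run D
t=5: ready={B,F,G} → run G
t=6: ready={B,F,G,H} → run G
t=7: ready={B,F,G,H} → run G
t=8: ready={B,F,G,H} → run G
t=9: ready={B,F,H} → run B
t=10: ready={B,F,H} → run B
t=11: ready={B,F,H} → run B
t=12: ready={F,H} → run H
t=13: ready={F,H} → run H
t=14: ready={F,H} → run H
t=15: ready={F,H} → run H
t=16: ready={F} → run F
t=17: ready={F} → run F
t=18: ready={F} → run F
t=19: ready={F} → run F
t=20: (idle)
t=21: (idle)
t=22: (idle)
t=23: (idle)
t=24: (idle)
t=25: (idle)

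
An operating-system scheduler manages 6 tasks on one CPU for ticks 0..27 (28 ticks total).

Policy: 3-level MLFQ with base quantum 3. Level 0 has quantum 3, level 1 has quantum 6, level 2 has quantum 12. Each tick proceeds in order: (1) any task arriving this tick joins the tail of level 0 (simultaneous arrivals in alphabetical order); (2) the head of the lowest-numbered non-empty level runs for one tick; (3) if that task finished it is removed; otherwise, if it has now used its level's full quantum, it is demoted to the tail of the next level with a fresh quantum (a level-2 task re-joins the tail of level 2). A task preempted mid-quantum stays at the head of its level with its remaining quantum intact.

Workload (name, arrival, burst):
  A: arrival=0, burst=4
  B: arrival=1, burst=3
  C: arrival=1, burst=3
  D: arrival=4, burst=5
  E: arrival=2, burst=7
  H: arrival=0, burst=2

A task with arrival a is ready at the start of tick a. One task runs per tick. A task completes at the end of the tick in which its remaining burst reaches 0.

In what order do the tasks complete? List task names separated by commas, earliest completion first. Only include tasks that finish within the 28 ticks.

t=0: L0/L1/L2 = AH/-/- → run A
t=1: L0/L1/L2 = AHBC/-/- → run A
t=2: L0/L1/L2 = AHBCE/-/- → run A
t=3: L0/L1/L2 = HBCE/A/- → run H
t=4: L0/L1/L2 = HBCED/A/- → run H
t=5: L0/L1/L2 = BCED/A/- → run B
t=6: L0/L1/L2 = BCED/A/- → run B
t=7: L0/L1/L2 = BCED/A/- → run B
t=8: L0/L1/L2 = CED/A/- → run C
t=9: L0/L1/L2 = CED/A/- → run C
t=10: L0/L1/L2 = CED/A/- → run C
t=11: L0/L1/L2 = ED/A/- → run E
t=12: L0/L1/L2 = ED/A/- → run E
t=13: L0/L1/L2 = ED/A/- → run E
t=14: L0/L1/L2 = D/AE/- → run D
t=15: L0/L1/L2 = D/AE/- → run D
t=16: L0/L1/L2 = D/AE/- → run D
t=17: L0/L1/L2 = -/AED/- → run A
t=18: L0/L1/L2 = -/ED/- → run E
t=19: L0/L1/L2 = -/ED/- → run E
t=20: L0/L1/L2 = -/ED/- → run E
t=21: L0/L1/L2 = -/ED/- → run E
t=22: L0/L1/L2 = -/D/- → run D
t=23: L0/L1/L2 = -/D/- → run D
t=24: (idle)
t=25: (idle)
t=26: (idle)
t=27: (idle)

completion order = H, B, C, A, E, D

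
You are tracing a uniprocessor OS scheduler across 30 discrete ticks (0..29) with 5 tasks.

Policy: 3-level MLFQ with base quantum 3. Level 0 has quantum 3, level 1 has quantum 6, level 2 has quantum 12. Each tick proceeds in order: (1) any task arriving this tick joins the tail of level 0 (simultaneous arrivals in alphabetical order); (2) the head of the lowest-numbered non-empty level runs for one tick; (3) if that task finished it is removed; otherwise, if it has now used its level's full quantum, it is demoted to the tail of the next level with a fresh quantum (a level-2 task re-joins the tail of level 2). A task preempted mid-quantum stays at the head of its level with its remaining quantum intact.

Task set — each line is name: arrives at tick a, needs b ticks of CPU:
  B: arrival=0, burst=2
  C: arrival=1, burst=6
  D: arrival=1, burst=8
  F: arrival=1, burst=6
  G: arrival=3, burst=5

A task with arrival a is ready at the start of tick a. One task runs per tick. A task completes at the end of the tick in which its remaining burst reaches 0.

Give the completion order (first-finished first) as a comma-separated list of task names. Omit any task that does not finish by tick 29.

t=0: L0/L1/L2 = B/-/- → run B
t=1: L0/L1/L2 = BCDF/-/- → run B
t=2: L0/L1/L2 = CDF/-/- → run C
t=3: L0/L1/L2 = CDFG/-/- → run C
t=4: L0/L1/L2 = CDFG/-/- → run C
t=5: L0/L1/L2 = DFG/C/- → run D
t=6: L0/L1/L2 = DFG/C/- → run D
t=7: L0/L1/L2 = DFG/C/- → run D
t=8: L0/L1/L2 = FG/CD/- → run F
t=9: L0/L1/L2 = FG/CD/- → run F
t=10: L0/L1/L2 = FG/CD/- → run F
t=11: L0/L1/L2 = G/CDF/- → run G
t=12: L0/L1/L2 = G/CDF/- → run G
t=13: L0/L1/L2 = G/CDF/- → run G
t=14: L0/L1/L2 = -/CDFG/- → run C
t=15: L0/L1/L2 = -/CDFG/- → run C
t=16: L0/L1/L2 = -/CDFG/- → run C
t=17: L0/L1/L2 = -/DFG/- → run D
t=18: L0/L1/L2 = -/DFG/- → run D
t=19: L0/L1/L2 = -/DFG/- → run D
t=20: L0/L1/L2 = -/DFG/- → run D
t=21: L0/L1/L2 = -/DFG/- → run D
t=22: L0/L1/L2 = -/FG/- → run F
t=23: L0/L1/L2 = -/FG/- → run F
t=24: L0/L1/L2 = -/FG/- → run F
t=25: L0/L1/L2 = -/G/- → run G
t=26: L0/L1/L2 = -/G/- → run G
t=27: (idle)
t=28: (idle)
t=29: (idle)

completion order = B, C, D, F, G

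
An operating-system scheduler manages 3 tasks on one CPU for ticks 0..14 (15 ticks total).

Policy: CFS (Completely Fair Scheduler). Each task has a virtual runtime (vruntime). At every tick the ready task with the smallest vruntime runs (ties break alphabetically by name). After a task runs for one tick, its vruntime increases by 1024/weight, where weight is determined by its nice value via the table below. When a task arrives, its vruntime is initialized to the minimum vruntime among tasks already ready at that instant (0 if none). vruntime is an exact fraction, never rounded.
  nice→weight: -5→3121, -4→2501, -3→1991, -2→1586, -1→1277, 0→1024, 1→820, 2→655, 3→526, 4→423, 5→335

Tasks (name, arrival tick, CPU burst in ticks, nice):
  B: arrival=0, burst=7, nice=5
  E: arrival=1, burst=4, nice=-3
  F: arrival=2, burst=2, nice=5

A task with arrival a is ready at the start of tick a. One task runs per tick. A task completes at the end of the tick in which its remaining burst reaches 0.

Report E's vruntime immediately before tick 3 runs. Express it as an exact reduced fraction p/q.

t=0: vr[B=0] → run B
t=1: vr[B=1024/335 E=1024/335] → run B
t=2: vr[B=2048/335 E=1024/335 F=1024/335] → run E
t=3: vr[B=2048/335 E=2381824/666985 F=1024/335] → run F
t=4: vr[B=2048/335 E=2381824/666985 F=2048/335] → run E
t=5: vr[B=2048/335 E=2724864/666985 F=2048/335] → run E
t=6: vr[B=2048/335 E=3067904/666985 F=2048/335] → run E
t=7: vr[B=2048/335 F=2048/335] → run B
t=8: vr[B=3072/335 F=2048/335] → run F
t=9: vr[B=3072/335] → run B
t=10: vr[B=4096/335] → run B
t=11: vr[B=1024/67] → run B
t=12: vr[B=6144/335] → run B
t=13: (idle)
t=14: (idle)

vruntime(E, start of tick 3) = 2381824/666985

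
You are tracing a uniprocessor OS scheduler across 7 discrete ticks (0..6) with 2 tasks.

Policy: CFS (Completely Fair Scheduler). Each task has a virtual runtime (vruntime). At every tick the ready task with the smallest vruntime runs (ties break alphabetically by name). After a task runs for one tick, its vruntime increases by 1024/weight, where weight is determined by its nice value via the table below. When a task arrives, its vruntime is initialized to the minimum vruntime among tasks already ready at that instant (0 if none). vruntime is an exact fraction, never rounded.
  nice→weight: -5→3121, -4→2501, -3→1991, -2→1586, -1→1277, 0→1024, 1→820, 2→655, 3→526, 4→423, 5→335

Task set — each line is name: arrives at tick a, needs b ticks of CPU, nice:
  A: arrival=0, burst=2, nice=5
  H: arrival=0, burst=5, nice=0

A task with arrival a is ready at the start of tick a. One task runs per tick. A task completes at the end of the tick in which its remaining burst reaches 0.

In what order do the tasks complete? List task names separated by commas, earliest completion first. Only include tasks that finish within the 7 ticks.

completion order = A, H

t=0: vr[A=0 H=0] → run A
t=1: vr[A=1024/335 H=0] → run H
t=2: vr[A=1024/335 H=1] → run H
t=3: vr[A=1024/335 H=2] → run H
t=4: vr[A=1024/335 H=3] → run H
t=5: vr[A=1024/335 H=4] → run A
t=6: vr[H=4] → run H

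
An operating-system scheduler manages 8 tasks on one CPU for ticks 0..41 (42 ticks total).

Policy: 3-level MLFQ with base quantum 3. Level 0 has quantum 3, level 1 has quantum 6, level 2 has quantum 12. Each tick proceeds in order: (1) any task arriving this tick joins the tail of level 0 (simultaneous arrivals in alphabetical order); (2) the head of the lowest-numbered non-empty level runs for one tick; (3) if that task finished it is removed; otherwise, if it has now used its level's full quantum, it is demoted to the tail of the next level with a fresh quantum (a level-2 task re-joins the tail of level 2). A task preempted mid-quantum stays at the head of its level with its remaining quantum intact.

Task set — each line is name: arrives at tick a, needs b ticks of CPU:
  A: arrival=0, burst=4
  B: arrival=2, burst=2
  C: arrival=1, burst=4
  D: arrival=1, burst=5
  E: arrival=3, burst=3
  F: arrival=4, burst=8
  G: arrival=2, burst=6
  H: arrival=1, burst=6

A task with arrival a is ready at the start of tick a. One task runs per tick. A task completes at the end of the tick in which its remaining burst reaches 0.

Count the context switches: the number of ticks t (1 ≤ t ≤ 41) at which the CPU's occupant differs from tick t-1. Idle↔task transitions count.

context switches = 14

t=0: L0/L1/L2 = A/-/- → run A
t=1: L0/L1/L2 = ACDH/-/- → run A
t=2: L0/L1/L2 = ACDHBG/-/- → run A
t=3: L0/L1/L2 = CDHBGE/A/- → run C
t=4: L0/L1/L2 = CDHBGEF/A/- → run C
t=5: L0/L1/L2 = CDHBGEF/A/- → run C
t=6: L0/L1/L2 = DHBGEF/AC/- → run D
t=7: L0/L1/L2 = DHBGEF/AC/- → run D
t=8: L0/L1/L2 = DHBGEF/AC/- → run D
t=9: L0/L1/L2 = HBGEF/ACD/- → run H
t=10: L0/L1/L2 = HBGEF/ACD/- → run H
t=11: L0/L1/L2 = HBGEF/ACD/- → run H
t=12: L0/L1/L2 = BGEF/ACDH/- → run B
t=13: L0/L1/L2 = BGEF/ACDH/- → run B
t=14: L0/L1/L2 = GEF/ACDH/- → run G
t=15: L0/L1/L2 = GEF/ACDH/- → run G
t=16: L0/L1/L2 = GEF/ACDH/- → run G
t=17: L0/L1/L2 = EF/ACDHG/- → run E
t=18: L0/L1/L2 = EF/ACDHG/- → run E
t=19: L0/L1/L2 = EF/ACDHG/- → run E
t=20: L0/L1/L2 = F/ACDHG/- → run F
t=21: L0/L1/L2 = F/ACDHG/- → run F
t=22: L0/L1/L2 = F/ACDHG/- → run F
t=23: L0/L1/L2 = -/ACDHGF/- → run A
t=24: L0/L1/L2 = -/CDHGF/- → run C
t=25: L0/L1/L2 = -/DHGF/- → run D
t=26: L0/L1/L2 = -/DHGF/- → run D
t=27: L0/L1/L2 = -/HGF/- → run H
t=28: L0/L1/L2 = -/HGF/- → run H
t=29: L0/L1/L2 = -/HGF/- → run H
t=30: L0/L1/L2 = -/GF/- → run G
t=31: L0/L1/L2 = -/GF/- → run G
t=32: L0/L1/L2 = -/GF/- → run G
t=33: L0/L1/L2 = -/F/- → run F
t=34: L0/L1/L2 = -/F/- → run F
t=35: L0/L1/L2 = -/F/- → run F
t=36: L0/L1/L2 = -/F/- → run F
t=37: L0/L1/L2 = -/F/- → run F
t=38: (idle)
t=39: (idle)
t=40: (idle)
t=41: (idle)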